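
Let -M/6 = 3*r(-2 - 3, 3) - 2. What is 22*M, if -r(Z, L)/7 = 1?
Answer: 3036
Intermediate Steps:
r(Z, L) = -7 (r(Z, L) = -7*1 = -7)
M = 138 (M = -6*(3*(-7) - 2) = -6*(-21 - 2) = -6*(-23) = 138)
22*M = 22*138 = 3036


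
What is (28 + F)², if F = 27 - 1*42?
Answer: 169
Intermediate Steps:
F = -15 (F = 27 - 42 = -15)
(28 + F)² = (28 - 15)² = 13² = 169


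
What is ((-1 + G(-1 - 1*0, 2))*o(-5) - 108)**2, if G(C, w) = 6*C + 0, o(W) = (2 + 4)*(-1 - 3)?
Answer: 3600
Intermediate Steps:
o(W) = -24 (o(W) = 6*(-4) = -24)
G(C, w) = 6*C
((-1 + G(-1 - 1*0, 2))*o(-5) - 108)**2 = ((-1 + 6*(-1 - 1*0))*(-24) - 108)**2 = ((-1 + 6*(-1 + 0))*(-24) - 108)**2 = ((-1 + 6*(-1))*(-24) - 108)**2 = ((-1 - 6)*(-24) - 108)**2 = (-7*(-24) - 108)**2 = (168 - 108)**2 = 60**2 = 3600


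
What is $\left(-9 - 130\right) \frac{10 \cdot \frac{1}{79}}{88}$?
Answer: $- \frac{695}{3476} \approx -0.19994$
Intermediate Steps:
$\left(-9 - 130\right) \frac{10 \cdot \frac{1}{79}}{88} = - 139 \cdot 10 \cdot \frac{1}{79} \cdot \frac{1}{88} = - 139 \cdot \frac{10}{79} \cdot \frac{1}{88} = \left(-139\right) \frac{5}{3476} = - \frac{695}{3476}$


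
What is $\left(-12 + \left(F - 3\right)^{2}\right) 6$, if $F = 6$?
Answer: $-18$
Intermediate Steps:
$\left(-12 + \left(F - 3\right)^{2}\right) 6 = \left(-12 + \left(6 - 3\right)^{2}\right) 6 = \left(-12 + 3^{2}\right) 6 = \left(-12 + 9\right) 6 = \left(-3\right) 6 = -18$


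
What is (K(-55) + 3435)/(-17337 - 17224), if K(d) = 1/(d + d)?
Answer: -377849/3801710 ≈ -0.099389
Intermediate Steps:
K(d) = 1/(2*d)
(K(-55) + 3435)/(-17337 - 17224) = ((½)/(-55) + 3435)/(-17337 - 17224) = ((½)*(-1/55) + 3435)/(-34561) = (-1/110 + 3435)*(-1/34561) = (377849/110)*(-1/34561) = -377849/3801710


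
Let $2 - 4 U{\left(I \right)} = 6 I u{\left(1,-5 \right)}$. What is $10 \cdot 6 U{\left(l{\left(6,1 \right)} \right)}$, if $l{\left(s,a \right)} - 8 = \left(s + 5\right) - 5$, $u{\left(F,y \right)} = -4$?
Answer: $5070$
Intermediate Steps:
$l{\left(s,a \right)} = 8 + s$ ($l{\left(s,a \right)} = 8 + \left(\left(s + 5\right) - 5\right) = 8 + \left(\left(5 + s\right) - 5\right) = 8 + s$)
$U{\left(I \right)} = \frac{1}{2} + 6 I$ ($U{\left(I \right)} = \frac{1}{2} - \frac{6 I \left(-4\right)}{4} = \frac{1}{2} - \frac{\left(-24\right) I}{4} = \frac{1}{2} + 6 I$)
$10 \cdot 6 U{\left(l{\left(6,1 \right)} \right)} = 10 \cdot 6 \left(\frac{1}{2} + 6 \left(8 + 6\right)\right) = 60 \left(\frac{1}{2} + 6 \cdot 14\right) = 60 \left(\frac{1}{2} + 84\right) = 60 \cdot \frac{169}{2} = 5070$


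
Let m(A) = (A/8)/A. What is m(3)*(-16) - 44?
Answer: -46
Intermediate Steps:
m(A) = ⅛ (m(A) = (A*(⅛))/A = (A/8)/A = ⅛)
m(3)*(-16) - 44 = (⅛)*(-16) - 44 = -2 - 44 = -46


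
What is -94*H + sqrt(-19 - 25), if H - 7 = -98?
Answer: 8554 + 2*I*sqrt(11) ≈ 8554.0 + 6.6332*I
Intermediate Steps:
H = -91 (H = 7 - 98 = -91)
-94*H + sqrt(-19 - 25) = -94*(-91) + sqrt(-19 - 25) = 8554 + sqrt(-44) = 8554 + 2*I*sqrt(11)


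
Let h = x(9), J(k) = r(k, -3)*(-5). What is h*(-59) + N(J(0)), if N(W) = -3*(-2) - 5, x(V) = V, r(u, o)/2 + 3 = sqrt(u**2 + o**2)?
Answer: -530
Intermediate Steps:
r(u, o) = -6 + 2*sqrt(o**2 + u**2) (r(u, o) = -6 + 2*sqrt(u**2 + o**2) = -6 + 2*sqrt(o**2 + u**2))
J(k) = 30 - 10*sqrt(9 + k**2) (J(k) = (-6 + 2*sqrt((-3)**2 + k**2))*(-5) = (-6 + 2*sqrt(9 + k**2))*(-5) = 30 - 10*sqrt(9 + k**2))
N(W) = 1 (N(W) = 6 - 5 = 1)
h = 9
h*(-59) + N(J(0)) = 9*(-59) + 1 = -531 + 1 = -530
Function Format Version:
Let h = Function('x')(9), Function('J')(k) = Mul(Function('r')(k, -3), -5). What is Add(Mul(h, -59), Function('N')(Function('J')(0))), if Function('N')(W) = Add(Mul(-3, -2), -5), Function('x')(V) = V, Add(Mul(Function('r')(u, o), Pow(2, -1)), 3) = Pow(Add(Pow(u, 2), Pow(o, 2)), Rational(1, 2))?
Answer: -530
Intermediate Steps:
Function('r')(u, o) = Add(-6, Mul(2, Pow(Add(Pow(o, 2), Pow(u, 2)), Rational(1, 2)))) (Function('r')(u, o) = Add(-6, Mul(2, Pow(Add(Pow(u, 2), Pow(o, 2)), Rational(1, 2)))) = Add(-6, Mul(2, Pow(Add(Pow(o, 2), Pow(u, 2)), Rational(1, 2)))))
Function('J')(k) = Add(30, Mul(-10, Pow(Add(9, Pow(k, 2)), Rational(1, 2)))) (Function('J')(k) = Mul(Add(-6, Mul(2, Pow(Add(Pow(-3, 2), Pow(k, 2)), Rational(1, 2)))), -5) = Mul(Add(-6, Mul(2, Pow(Add(9, Pow(k, 2)), Rational(1, 2)))), -5) = Add(30, Mul(-10, Pow(Add(9, Pow(k, 2)), Rational(1, 2)))))
Function('N')(W) = 1 (Function('N')(W) = Add(6, -5) = 1)
h = 9
Add(Mul(h, -59), Function('N')(Function('J')(0))) = Add(Mul(9, -59), 1) = Add(-531, 1) = -530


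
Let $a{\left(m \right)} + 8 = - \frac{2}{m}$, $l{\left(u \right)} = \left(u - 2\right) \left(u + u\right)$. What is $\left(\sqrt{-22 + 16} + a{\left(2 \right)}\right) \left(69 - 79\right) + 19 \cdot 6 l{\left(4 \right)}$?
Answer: $1914 - 10 i \sqrt{6} \approx 1914.0 - 24.495 i$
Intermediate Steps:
$l{\left(u \right)} = 2 u \left(-2 + u\right)$ ($l{\left(u \right)} = \left(-2 + u\right) 2 u = 2 u \left(-2 + u\right)$)
$a{\left(m \right)} = -8 - \frac{2}{m}$
$\left(\sqrt{-22 + 16} + a{\left(2 \right)}\right) \left(69 - 79\right) + 19 \cdot 6 l{\left(4 \right)} = \left(\sqrt{-22 + 16} - \left(8 + \frac{2}{2}\right)\right) \left(69 - 79\right) + 19 \cdot 6 \cdot 2 \cdot 4 \left(-2 + 4\right) = \left(\sqrt{-6} - 9\right) \left(-10\right) + 114 \cdot 2 \cdot 4 \cdot 2 = \left(i \sqrt{6} - 9\right) \left(-10\right) + 114 \cdot 16 = \left(i \sqrt{6} - 9\right) \left(-10\right) + 1824 = \left(-9 + i \sqrt{6}\right) \left(-10\right) + 1824 = \left(90 - 10 i \sqrt{6}\right) + 1824 = 1914 - 10 i \sqrt{6}$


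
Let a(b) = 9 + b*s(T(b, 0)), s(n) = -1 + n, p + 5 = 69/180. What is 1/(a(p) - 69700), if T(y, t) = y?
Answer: -3600/250794251 ≈ -1.4354e-5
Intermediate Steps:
p = -277/60 (p = -5 + 69/180 = -5 + 69*(1/180) = -5 + 23/60 = -277/60 ≈ -4.6167)
a(b) = 9 + b*(-1 + b)
1/(a(p) - 69700) = 1/((9 - 277*(-1 - 277/60)/60) - 69700) = 1/((9 - 277/60*(-337/60)) - 69700) = 1/((9 + 93349/3600) - 69700) = 1/(125749/3600 - 69700) = 1/(-250794251/3600) = -3600/250794251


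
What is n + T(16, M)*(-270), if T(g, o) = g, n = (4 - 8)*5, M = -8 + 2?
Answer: -4340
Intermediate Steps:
M = -6
n = -20 (n = -4*5 = -20)
n + T(16, M)*(-270) = -20 + 16*(-270) = -20 - 4320 = -4340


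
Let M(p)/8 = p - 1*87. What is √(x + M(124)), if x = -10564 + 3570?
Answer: I*√6698 ≈ 81.841*I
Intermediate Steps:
x = -6994
M(p) = -696 + 8*p (M(p) = 8*(p - 1*87) = 8*(p - 87) = 8*(-87 + p) = -696 + 8*p)
√(x + M(124)) = √(-6994 + (-696 + 8*124)) = √(-6994 + (-696 + 992)) = √(-6994 + 296) = √(-6698) = I*√6698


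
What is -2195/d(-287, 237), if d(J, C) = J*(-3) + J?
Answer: -2195/574 ≈ -3.8240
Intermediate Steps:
d(J, C) = -2*J (d(J, C) = -3*J + J = -2*J)
-2195/d(-287, 237) = -2195/((-2*(-287))) = -2195/574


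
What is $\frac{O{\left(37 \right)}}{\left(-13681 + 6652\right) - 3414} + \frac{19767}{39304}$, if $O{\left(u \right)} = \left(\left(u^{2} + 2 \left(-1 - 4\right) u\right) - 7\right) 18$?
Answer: $- \frac{165128481}{136817224} \approx -1.2069$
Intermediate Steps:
$O{\left(u \right)} = -126 - 180 u + 18 u^{2}$ ($O{\left(u \right)} = \left(\left(u^{2} + 2 \left(-5\right) u\right) - 7\right) 18 = \left(\left(u^{2} - 10 u\right) - 7\right) 18 = \left(-7 + u^{2} - 10 u\right) 18 = -126 - 180 u + 18 u^{2}$)
$\frac{O{\left(37 \right)}}{\left(-13681 + 6652\right) - 3414} + \frac{19767}{39304} = \frac{-126 - 6660 + 18 \cdot 37^{2}}{\left(-13681 + 6652\right) - 3414} + \frac{19767}{39304} = \frac{-126 - 6660 + 18 \cdot 1369}{-7029 - 3414} + 19767 \cdot \frac{1}{39304} = \frac{-126 - 6660 + 24642}{-10443} + \frac{19767}{39304} = 17856 \left(- \frac{1}{10443}\right) + \frac{19767}{39304} = - \frac{5952}{3481} + \frac{19767}{39304} = - \frac{165128481}{136817224}$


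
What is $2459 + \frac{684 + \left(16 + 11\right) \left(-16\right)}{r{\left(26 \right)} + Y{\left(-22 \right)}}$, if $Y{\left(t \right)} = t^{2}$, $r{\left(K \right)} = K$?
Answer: $\frac{209057}{85} \approx 2459.5$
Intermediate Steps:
$2459 + \frac{684 + \left(16 + 11\right) \left(-16\right)}{r{\left(26 \right)} + Y{\left(-22 \right)}} = 2459 + \frac{684 + \left(16 + 11\right) \left(-16\right)}{26 + \left(-22\right)^{2}} = 2459 + \frac{684 + 27 \left(-16\right)}{26 + 484} = 2459 + \frac{684 - 432}{510} = 2459 + 252 \cdot \frac{1}{510} = 2459 + \frac{42}{85} = \frac{209057}{85}$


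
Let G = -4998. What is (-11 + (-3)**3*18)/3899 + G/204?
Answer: -27435/1114 ≈ -24.627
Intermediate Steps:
(-11 + (-3)**3*18)/3899 + G/204 = (-11 + (-3)**3*18)/3899 - 4998/204 = (-11 - 27*18)*(1/3899) - 4998*1/204 = (-11 - 486)*(1/3899) - 49/2 = -497*1/3899 - 49/2 = -71/557 - 49/2 = -27435/1114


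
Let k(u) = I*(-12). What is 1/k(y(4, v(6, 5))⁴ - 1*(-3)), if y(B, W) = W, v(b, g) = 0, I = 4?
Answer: -1/48 ≈ -0.020833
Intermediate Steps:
k(u) = -48 (k(u) = 4*(-12) = -48)
1/k(y(4, v(6, 5))⁴ - 1*(-3)) = 1/(-48) = -1/48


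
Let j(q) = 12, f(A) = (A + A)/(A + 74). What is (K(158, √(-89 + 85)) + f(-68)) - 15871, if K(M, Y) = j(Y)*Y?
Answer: -47681/3 + 24*I ≈ -15894.0 + 24.0*I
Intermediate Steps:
f(A) = 2*A/(74 + A) (f(A) = (2*A)/(74 + A) = 2*A/(74 + A))
K(M, Y) = 12*Y
(K(158, √(-89 + 85)) + f(-68)) - 15871 = (12*√(-89 + 85) + 2*(-68)/(74 - 68)) - 15871 = (12*√(-4) + 2*(-68)/6) - 15871 = (12*(2*I) + 2*(-68)*(⅙)) - 15871 = (24*I - 68/3) - 15871 = (-68/3 + 24*I) - 15871 = -47681/3 + 24*I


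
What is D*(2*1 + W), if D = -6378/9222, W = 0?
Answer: -2126/1537 ≈ -1.3832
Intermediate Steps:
D = -1063/1537 (D = -6378*1/9222 = -1063/1537 ≈ -0.69161)
D*(2*1 + W) = -1063*(2*1 + 0)/1537 = -1063*(2 + 0)/1537 = -1063/1537*2 = -2126/1537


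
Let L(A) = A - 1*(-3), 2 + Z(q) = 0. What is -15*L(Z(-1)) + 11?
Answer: -4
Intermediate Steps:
Z(q) = -2 (Z(q) = -2 + 0 = -2)
L(A) = 3 + A (L(A) = A + 3 = 3 + A)
-15*L(Z(-1)) + 11 = -15*(3 - 2) + 11 = -15*1 + 11 = -15 + 11 = -4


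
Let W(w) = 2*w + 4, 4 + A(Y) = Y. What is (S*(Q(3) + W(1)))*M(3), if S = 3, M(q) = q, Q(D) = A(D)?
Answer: 45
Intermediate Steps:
A(Y) = -4 + Y
Q(D) = -4 + D
W(w) = 4 + 2*w
(S*(Q(3) + W(1)))*M(3) = (3*((-4 + 3) + (4 + 2*1)))*3 = (3*(-1 + (4 + 2)))*3 = (3*(-1 + 6))*3 = (3*5)*3 = 15*3 = 45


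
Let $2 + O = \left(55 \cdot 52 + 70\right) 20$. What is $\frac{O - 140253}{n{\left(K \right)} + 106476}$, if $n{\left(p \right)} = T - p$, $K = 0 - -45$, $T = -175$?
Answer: $- \frac{81655}{106256} \approx -0.76847$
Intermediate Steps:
$K = 45$ ($K = 0 + 45 = 45$)
$n{\left(p \right)} = -175 - p$
$O = 58598$ ($O = -2 + \left(55 \cdot 52 + 70\right) 20 = -2 + \left(2860 + 70\right) 20 = -2 + 2930 \cdot 20 = -2 + 58600 = 58598$)
$\frac{O - 140253}{n{\left(K \right)} + 106476} = \frac{58598 - 140253}{\left(-175 - 45\right) + 106476} = - \frac{81655}{\left(-175 - 45\right) + 106476} = - \frac{81655}{-220 + 106476} = - \frac{81655}{106256}$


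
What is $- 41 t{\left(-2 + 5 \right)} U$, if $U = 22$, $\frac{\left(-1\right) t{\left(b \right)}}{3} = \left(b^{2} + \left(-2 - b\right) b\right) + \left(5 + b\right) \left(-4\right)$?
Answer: $-102828$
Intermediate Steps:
$t{\left(b \right)} = 60 - 3 b^{2} + 12 b - 3 b \left(-2 - b\right)$ ($t{\left(b \right)} = - 3 \left(\left(b^{2} + \left(-2 - b\right) b\right) + \left(5 + b\right) \left(-4\right)\right) = - 3 \left(\left(b^{2} + b \left(-2 - b\right)\right) - \left(20 + 4 b\right)\right) = - 3 \left(-20 + b^{2} - 4 b + b \left(-2 - b\right)\right) = 60 - 3 b^{2} + 12 b - 3 b \left(-2 - b\right)$)
$- 41 t{\left(-2 + 5 \right)} U = - 41 \left(60 + 18 \left(-2 + 5\right)\right) 22 = - 41 \left(60 + 18 \cdot 3\right) 22 = - 41 \left(60 + 54\right) 22 = \left(-41\right) 114 \cdot 22 = \left(-4674\right) 22 = -102828$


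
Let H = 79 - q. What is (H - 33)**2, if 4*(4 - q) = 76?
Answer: 3721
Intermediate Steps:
q = -15 (q = 4 - 1/4*76 = 4 - 19 = -15)
H = 94 (H = 79 - 1*(-15) = 79 + 15 = 94)
(H - 33)**2 = (94 - 33)**2 = 61**2 = 3721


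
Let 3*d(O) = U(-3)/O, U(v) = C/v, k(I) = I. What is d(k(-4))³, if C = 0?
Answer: 0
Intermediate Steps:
U(v) = 0 (U(v) = 0/v = 0)
d(O) = 0 (d(O) = (0/O)/3 = (⅓)*0 = 0)
d(k(-4))³ = 0³ = 0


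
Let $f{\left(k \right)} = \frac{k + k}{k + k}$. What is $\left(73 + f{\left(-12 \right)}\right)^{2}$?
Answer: $5476$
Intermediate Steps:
$f{\left(k \right)} = 1$ ($f{\left(k \right)} = \frac{2 k}{2 k} = 2 k \frac{1}{2 k} = 1$)
$\left(73 + f{\left(-12 \right)}\right)^{2} = \left(73 + 1\right)^{2} = 74^{2} = 5476$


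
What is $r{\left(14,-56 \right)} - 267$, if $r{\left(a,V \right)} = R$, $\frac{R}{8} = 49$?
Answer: $125$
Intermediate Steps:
$R = 392$ ($R = 8 \cdot 49 = 392$)
$r{\left(a,V \right)} = 392$
$r{\left(14,-56 \right)} - 267 = 392 - 267 = 125$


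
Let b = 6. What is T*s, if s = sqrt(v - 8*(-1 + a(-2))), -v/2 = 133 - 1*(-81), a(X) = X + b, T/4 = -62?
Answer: -496*I*sqrt(113) ≈ -5272.6*I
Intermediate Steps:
T = -248 (T = 4*(-62) = -248)
a(X) = 6 + X (a(X) = X + 6 = 6 + X)
v = -428 (v = -2*(133 - 1*(-81)) = -2*(133 + 81) = -2*214 = -428)
s = 2*I*sqrt(113) (s = sqrt(-428 - 8*(-1 + (6 - 2))) = sqrt(-428 - 8*(-1 + 4)) = sqrt(-428 - 8*3) = sqrt(-428 - 24) = sqrt(-452) = 2*I*sqrt(113) ≈ 21.26*I)
T*s = -496*I*sqrt(113)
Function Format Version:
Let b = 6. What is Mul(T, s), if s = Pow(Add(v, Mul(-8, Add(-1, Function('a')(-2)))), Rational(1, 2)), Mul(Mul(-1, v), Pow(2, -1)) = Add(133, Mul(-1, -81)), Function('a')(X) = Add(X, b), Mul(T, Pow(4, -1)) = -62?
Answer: Mul(-496, I, Pow(113, Rational(1, 2))) ≈ Mul(-5272.6, I)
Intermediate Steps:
T = -248 (T = Mul(4, -62) = -248)
Function('a')(X) = Add(6, X) (Function('a')(X) = Add(X, 6) = Add(6, X))
v = -428 (v = Mul(-2, Add(133, Mul(-1, -81))) = Mul(-2, Add(133, 81)) = Mul(-2, 214) = -428)
s = Mul(2, I, Pow(113, Rational(1, 2))) (s = Pow(Add(-428, Mul(-8, Add(-1, Add(6, -2)))), Rational(1, 2)) = Pow(Add(-428, Mul(-8, Add(-1, 4))), Rational(1, 2)) = Pow(Add(-428, Mul(-8, 3)), Rational(1, 2)) = Pow(Add(-428, -24), Rational(1, 2)) = Pow(-452, Rational(1, 2)) = Mul(2, I, Pow(113, Rational(1, 2))) ≈ Mul(21.260, I))
Mul(T, s) = Mul(-248, Mul(2, I, Pow(113, Rational(1, 2)))) = Mul(-496, I, Pow(113, Rational(1, 2)))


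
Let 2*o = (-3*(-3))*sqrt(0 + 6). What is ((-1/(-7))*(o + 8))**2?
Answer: 53/14 + 72*sqrt(6)/49 ≈ 7.3850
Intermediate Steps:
o = 9*sqrt(6)/2 (o = ((-3*(-3))*sqrt(0 + 6))/2 = (9*sqrt(6))/2 = 9*sqrt(6)/2 ≈ 11.023)
((-1/(-7))*(o + 8))**2 = ((-1/(-7))*(9*sqrt(6)/2 + 8))**2 = ((-1*(-1/7))*(8 + 9*sqrt(6)/2))**2 = ((8 + 9*sqrt(6)/2)/7)**2 = (8/7 + 9*sqrt(6)/14)**2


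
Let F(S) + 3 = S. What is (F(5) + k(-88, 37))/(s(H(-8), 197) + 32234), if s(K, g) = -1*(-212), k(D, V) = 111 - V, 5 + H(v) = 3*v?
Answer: 38/16223 ≈ 0.0023424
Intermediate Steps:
F(S) = -3 + S
H(v) = -5 + 3*v
s(K, g) = 212
(F(5) + k(-88, 37))/(s(H(-8), 197) + 32234) = ((-3 + 5) + (111 - 1*37))/(212 + 32234) = (2 + (111 - 37))/32446 = (2 + 74)*(1/32446) = 76*(1/32446) = 38/16223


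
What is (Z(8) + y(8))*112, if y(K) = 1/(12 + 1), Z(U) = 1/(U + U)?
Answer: 203/13 ≈ 15.615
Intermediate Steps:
Z(U) = 1/(2*U)
y(K) = 1/13
(Z(8) + y(8))*112 = ((½)/8 + 1/13)*112 = ((½)*(⅛) + 1/13)*112 = (1/16 + 1/13)*112 = (29/208)*112 = 203/13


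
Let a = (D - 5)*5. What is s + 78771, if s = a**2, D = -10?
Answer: 84396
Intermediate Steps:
a = -75 (a = (-10 - 5)*5 = -15*5 = -75)
s = 5625 (s = (-75)**2 = 5625)
s + 78771 = 5625 + 78771 = 84396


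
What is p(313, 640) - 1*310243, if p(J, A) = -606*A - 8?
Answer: -698091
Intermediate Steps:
p(J, A) = -8 - 606*A
p(313, 640) - 1*310243 = (-8 - 606*640) - 1*310243 = (-8 - 387840) - 310243 = -387848 - 310243 = -698091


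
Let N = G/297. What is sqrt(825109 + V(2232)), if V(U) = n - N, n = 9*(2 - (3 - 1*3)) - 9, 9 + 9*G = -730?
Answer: sqrt(72782858049)/297 ≈ 908.36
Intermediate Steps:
G = -739/9 (G = -1 + (1/9)*(-730) = -1 - 730/9 = -739/9 ≈ -82.111)
N = -739/2673 (N = -739/9/297 = -739/9*1/297 = -739/2673 ≈ -0.27647)
n = 9 (n = 9*(2 - (3 - 3)) - 9 = 9*(2 - 1*0) - 9 = 9*(2 + 0) - 9 = 9*2 - 9 = 18 - 9 = 9)
V(U) = 24796/2673 (V(U) = 9 - 1*(-739/2673) = 9 + 739/2673 = 24796/2673)
sqrt(825109 + V(2232)) = sqrt(825109 + 24796/2673) = sqrt(2205541153/2673) = sqrt(72782858049)/297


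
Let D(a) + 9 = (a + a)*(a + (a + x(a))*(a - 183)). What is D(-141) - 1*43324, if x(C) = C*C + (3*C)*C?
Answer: 7253062373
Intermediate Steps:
x(C) = 4*C² (x(C) = C² + 3*C² = 4*C²)
D(a) = -9 + 2*a*(a + (-183 + a)*(a + 4*a²)) (D(a) = -9 + (a + a)*(a + (a + 4*a²)*(a - 183)) = -9 + (2*a)*(a + (a + 4*a²)*(-183 + a)) = -9 + (2*a)*(a + (-183 + a)*(a + 4*a²)) = -9 + 2*a*(a + (-183 + a)*(a + 4*a²)))
D(-141) - 1*43324 = (-9 - 1462*(-141)³ - 364*(-141)² + 8*(-141)⁴) - 1*43324 = (-9 - 1462*(-2803221) - 364*19881 + 8*395254161) - 43324 = (-9 + 4098309102 - 7236684 + 3162033288) - 43324 = 7253105697 - 43324 = 7253062373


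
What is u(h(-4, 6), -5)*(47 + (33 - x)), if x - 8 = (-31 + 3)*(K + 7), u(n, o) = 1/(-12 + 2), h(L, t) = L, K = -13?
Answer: 48/5 ≈ 9.6000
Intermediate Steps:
u(n, o) = -⅒ (u(n, o) = 1/(-10) = -⅒)
x = 176 (x = 8 + (-31 + 3)*(-13 + 7) = 8 - 28*(-6) = 8 + 168 = 176)
u(h(-4, 6), -5)*(47 + (33 - x)) = -(47 + (33 - 1*176))/10 = -(47 + (33 - 176))/10 = -(47 - 143)/10 = -⅒*(-96) = 48/5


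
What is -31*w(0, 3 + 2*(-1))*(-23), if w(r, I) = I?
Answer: 713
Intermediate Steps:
-31*w(0, 3 + 2*(-1))*(-23) = -31*(3 + 2*(-1))*(-23) = -31*(3 - 2)*(-23) = -31*1*(-23) = -31*(-23) = 713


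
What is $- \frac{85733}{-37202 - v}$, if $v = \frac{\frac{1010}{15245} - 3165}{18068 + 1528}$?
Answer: $\frac{5122392773532}{2222743035325} \approx 2.3045$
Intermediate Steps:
$v = - \frac{9649883}{59748204}$ ($v = \frac{1010 \cdot \frac{1}{15245} - 3165}{19596} = \left(\frac{202}{3049} - 3165\right) \frac{1}{19596} = \left(- \frac{9649883}{3049}\right) \frac{1}{19596} = - \frac{9649883}{59748204} \approx -0.16151$)
$- \frac{85733}{-37202 - v} = - \frac{85733}{-37202 - - \frac{9649883}{59748204}} = - \frac{85733}{-37202 + \frac{9649883}{59748204}} = - \frac{85733}{- \frac{2222743035325}{59748204}} = \left(-85733\right) \left(- \frac{59748204}{2222743035325}\right) = \frac{5122392773532}{2222743035325}$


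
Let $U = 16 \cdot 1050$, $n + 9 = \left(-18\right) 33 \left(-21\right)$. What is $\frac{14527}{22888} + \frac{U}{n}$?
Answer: $\frac{37706497}{19019928} \approx 1.9825$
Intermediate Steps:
$n = 12465$ ($n = -9 + \left(-18\right) 33 \left(-21\right) = -9 - -12474 = -9 + 12474 = 12465$)
$U = 16800$
$\frac{14527}{22888} + \frac{U}{n} = \frac{14527}{22888} + \frac{16800}{12465} = 14527 \cdot \frac{1}{22888} + 16800 \cdot \frac{1}{12465} = \frac{14527}{22888} + \frac{1120}{831} = \frac{37706497}{19019928}$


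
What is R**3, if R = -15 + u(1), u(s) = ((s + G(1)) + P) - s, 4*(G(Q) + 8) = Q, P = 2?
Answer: -571787/64 ≈ -8934.2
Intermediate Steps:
G(Q) = -8 + Q/4
u(s) = -23/4 (u(s) = ((s + (-8 + (1/4)*1)) + 2) - s = ((s + (-8 + 1/4)) + 2) - s = ((s - 31/4) + 2) - s = ((-31/4 + s) + 2) - s = (-23/4 + s) - s = -23/4)
R = -83/4 (R = -15 - 23/4 = -83/4 ≈ -20.750)
R**3 = (-83/4)**3 = -571787/64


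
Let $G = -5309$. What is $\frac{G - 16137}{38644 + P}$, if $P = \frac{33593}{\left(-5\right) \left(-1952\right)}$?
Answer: $- \frac{209312960}{377199033} \approx -0.55491$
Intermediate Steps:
$P = \frac{33593}{9760} \approx 3.4419$
$\frac{G - 16137}{38644 + P} = \frac{-5309 - 16137}{38644 + \frac{33593}{9760}} = - \frac{21446}{\frac{377199033}{9760}} = \left(-21446\right) \frac{9760}{377199033} = - \frac{209312960}{377199033}$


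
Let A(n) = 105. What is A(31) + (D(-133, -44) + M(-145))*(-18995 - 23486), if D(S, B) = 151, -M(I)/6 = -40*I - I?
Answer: 1508882744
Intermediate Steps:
M(I) = 246*I (M(I) = -6*(-40*I - I) = -(-246)*I = 246*I)
A(31) + (D(-133, -44) + M(-145))*(-18995 - 23486) = 105 + (151 + 246*(-145))*(-18995 - 23486) = 105 + (151 - 35670)*(-42481) = 105 - 35519*(-42481) = 105 + 1508882639 = 1508882744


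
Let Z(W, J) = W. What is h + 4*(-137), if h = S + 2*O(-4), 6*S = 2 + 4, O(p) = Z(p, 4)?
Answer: -555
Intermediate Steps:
O(p) = p
S = 1 (S = (2 + 4)/6 = (⅙)*6 = 1)
h = -7 (h = 1 + 2*(-4) = 1 - 8 = -7)
h + 4*(-137) = -7 + 4*(-137) = -7 - 548 = -555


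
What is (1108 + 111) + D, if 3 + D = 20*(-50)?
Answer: 216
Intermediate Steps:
D = -1003 (D = -3 + 20*(-50) = -3 - 1000 = -1003)
(1108 + 111) + D = (1108 + 111) - 1003 = 1219 - 1003 = 216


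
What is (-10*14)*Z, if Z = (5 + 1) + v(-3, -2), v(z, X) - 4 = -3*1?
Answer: -980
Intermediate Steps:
v(z, X) = 1 (v(z, X) = 4 - 3*1 = 4 - 3 = 1)
Z = 7 (Z = (5 + 1) + 1 = 6 + 1 = 7)
(-10*14)*Z = -10*14*7 = -140*7 = -980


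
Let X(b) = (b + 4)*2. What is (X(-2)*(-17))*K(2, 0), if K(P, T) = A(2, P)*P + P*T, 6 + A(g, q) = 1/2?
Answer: 748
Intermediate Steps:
A(g, q) = -11/2 (A(g, q) = -6 + 1/2 = -6 + ½ = -11/2)
K(P, T) = -11*P/2 + P*T
X(b) = 8 + 2*b (X(b) = (4 + b)*2 = 8 + 2*b)
(X(-2)*(-17))*K(2, 0) = ((8 + 2*(-2))*(-17))*((½)*2*(-11 + 2*0)) = ((8 - 4)*(-17))*((½)*2*(-11 + 0)) = (4*(-17))*((½)*2*(-11)) = -68*(-11) = 748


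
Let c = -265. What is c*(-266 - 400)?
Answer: 176490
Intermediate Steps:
c*(-266 - 400) = -265*(-266 - 400) = -265*(-666) = 176490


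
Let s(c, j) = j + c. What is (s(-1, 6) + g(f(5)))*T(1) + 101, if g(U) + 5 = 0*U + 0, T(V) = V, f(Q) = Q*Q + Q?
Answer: 101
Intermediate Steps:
f(Q) = Q + Q² (f(Q) = Q² + Q = Q + Q²)
s(c, j) = c + j
g(U) = -5 (g(U) = -5 + (0*U + 0) = -5 + (0 + 0) = -5 + 0 = -5)
(s(-1, 6) + g(f(5)))*T(1) + 101 = ((-1 + 6) - 5)*1 + 101 = (5 - 5)*1 + 101 = 0*1 + 101 = 0 + 101 = 101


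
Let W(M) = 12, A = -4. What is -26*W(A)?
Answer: -312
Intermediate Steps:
-26*W(A) = -26*12 = -13*24 = -312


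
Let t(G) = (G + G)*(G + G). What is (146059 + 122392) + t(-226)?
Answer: 472755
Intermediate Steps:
t(G) = 4*G² (t(G) = (2*G)*(2*G) = 4*G²)
(146059 + 122392) + t(-226) = (146059 + 122392) + 4*(-226)² = 268451 + 4*51076 = 268451 + 204304 = 472755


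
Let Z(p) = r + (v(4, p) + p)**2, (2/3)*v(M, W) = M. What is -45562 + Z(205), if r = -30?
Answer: -1071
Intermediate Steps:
v(M, W) = 3*M/2
Z(p) = -30 + (6 + p)**2 (Z(p) = -30 + ((3/2)*4 + p)**2 = -30 + (6 + p)**2)
-45562 + Z(205) = -45562 + (-30 + (6 + 205)**2) = -45562 + (-30 + 211**2) = -45562 + (-30 + 44521) = -45562 + 44491 = -1071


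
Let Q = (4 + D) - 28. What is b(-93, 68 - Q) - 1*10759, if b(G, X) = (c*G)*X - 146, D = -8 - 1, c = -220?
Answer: 2055555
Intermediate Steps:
D = -9
Q = -33 (Q = (4 - 9) - 28 = -5 - 28 = -33)
b(G, X) = -146 - 220*G*X (b(G, X) = (-220*G)*X - 146 = -220*G*X - 146 = -146 - 220*G*X)
b(-93, 68 - Q) - 1*10759 = (-146 - 220*(-93)*(68 - 1*(-33))) - 1*10759 = (-146 - 220*(-93)*(68 + 33)) - 10759 = (-146 - 220*(-93)*101) - 10759 = (-146 + 2066460) - 10759 = 2066314 - 10759 = 2055555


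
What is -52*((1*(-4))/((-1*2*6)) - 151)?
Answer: 23504/3 ≈ 7834.7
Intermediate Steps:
-52*((1*(-4))/((-1*2*6)) - 151) = -52*(-4/((-2*6)) - 151) = -52*(-4/(-12) - 151) = -52*(-4*(-1/12) - 151) = -52*(⅓ - 151) = -52*(-452/3) = 23504/3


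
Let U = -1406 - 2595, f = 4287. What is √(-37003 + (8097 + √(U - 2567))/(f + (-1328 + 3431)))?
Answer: √(-167873161830 + 1420*I*√1642)/2130 ≈ 3.2967e-5 + 192.36*I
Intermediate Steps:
U = -4001
√(-37003 + (8097 + √(U - 2567))/(f + (-1328 + 3431))) = √(-37003 + (8097 + √(-4001 - 2567))/(4287 + (-1328 + 3431))) = √(-37003 + (8097 + √(-6568))/(4287 + 2103)) = √(-37003 + (8097 + 2*I*√1642)/6390) = √(-37003 + (8097 + 2*I*√1642)*(1/6390)) = √(-37003 + (2699/2130 + I*√1642/3195)) = √(-78813691/2130 + I*√1642/3195)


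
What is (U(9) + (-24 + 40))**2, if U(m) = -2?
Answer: 196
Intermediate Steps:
(U(9) + (-24 + 40))**2 = (-2 + (-24 + 40))**2 = (-2 + 16)**2 = 14**2 = 196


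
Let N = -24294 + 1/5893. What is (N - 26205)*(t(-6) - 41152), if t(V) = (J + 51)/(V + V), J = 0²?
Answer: 24495426756375/11786 ≈ 2.0783e+9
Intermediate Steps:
J = 0
N = -143164541/5893 (N = -24294 + 1/5893 = -143164541/5893 ≈ -24294.)
t(V) = 51/(2*V) (t(V) = (0 + 51)/(V + V) = 51/((2*V)) = 51*(1/(2*V)) = 51/(2*V))
(N - 26205)*(t(-6) - 41152) = (-143164541/5893 - 26205)*((51/2)/(-6) - 41152) = -297590606*((51/2)*(-⅙) - 41152)/5893 = -297590606*(-17/4 - 41152)/5893 = -297590606/5893*(-164625/4) = 24495426756375/11786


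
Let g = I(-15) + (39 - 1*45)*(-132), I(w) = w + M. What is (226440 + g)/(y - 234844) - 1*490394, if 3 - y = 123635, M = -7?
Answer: -87897353377/179238 ≈ -4.9039e+5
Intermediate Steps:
y = -123632 (y = 3 - 1*123635 = 3 - 123635 = -123632)
I(w) = -7 + w (I(w) = w - 7 = -7 + w)
g = 770 (g = (-7 - 15) + (39 - 1*45)*(-132) = -22 + (39 - 45)*(-132) = -22 - 6*(-132) = -22 + 792 = 770)
(226440 + g)/(y - 234844) - 1*490394 = (226440 + 770)/(-123632 - 234844) - 1*490394 = 227210/(-358476) - 490394 = 227210*(-1/358476) - 490394 = -113605/179238 - 490394 = -87897353377/179238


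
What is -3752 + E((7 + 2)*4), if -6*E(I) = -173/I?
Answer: -810259/216 ≈ -3751.2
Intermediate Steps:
E(I) = 173/(6*I) (E(I) = -(-173)/(6*I) = 173/(6*I))
-3752 + E((7 + 2)*4) = -3752 + 173/(6*(((7 + 2)*4))) = -3752 + 173/(6*((9*4))) = -3752 + (173/6)/36 = -3752 + (173/6)*(1/36) = -3752 + 173/216 = -810259/216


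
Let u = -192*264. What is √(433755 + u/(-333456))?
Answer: √20933374543827/6947 ≈ 658.60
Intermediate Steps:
u = -50688
√(433755 + u/(-333456)) = √(433755 - 50688/(-333456)) = √(433755 - 50688*(-1/333456)) = √(433755 + 1056/6947) = √(3013297041/6947) = √20933374543827/6947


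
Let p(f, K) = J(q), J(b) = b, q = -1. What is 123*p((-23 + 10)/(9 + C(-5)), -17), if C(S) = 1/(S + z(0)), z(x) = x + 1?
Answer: -123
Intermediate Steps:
z(x) = 1 + x
C(S) = 1/(1 + S) (C(S) = 1/(S + (1 + 0)) = 1/(S + 1) = 1/(1 + S))
p(f, K) = -1
123*p((-23 + 10)/(9 + C(-5)), -17) = 123*(-1) = -123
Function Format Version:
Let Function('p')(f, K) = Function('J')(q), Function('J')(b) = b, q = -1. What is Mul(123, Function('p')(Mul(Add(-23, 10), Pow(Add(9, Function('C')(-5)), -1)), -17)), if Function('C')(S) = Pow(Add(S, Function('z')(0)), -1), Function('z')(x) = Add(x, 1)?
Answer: -123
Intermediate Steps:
Function('z')(x) = Add(1, x)
Function('C')(S) = Pow(Add(1, S), -1) (Function('C')(S) = Pow(Add(S, Add(1, 0)), -1) = Pow(Add(S, 1), -1) = Pow(Add(1, S), -1))
Function('p')(f, K) = -1
Mul(123, Function('p')(Mul(Add(-23, 10), Pow(Add(9, Function('C')(-5)), -1)), -17)) = Mul(123, -1) = -123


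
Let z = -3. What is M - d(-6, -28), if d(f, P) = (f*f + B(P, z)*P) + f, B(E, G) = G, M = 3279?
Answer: 3165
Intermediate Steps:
d(f, P) = f + f**2 - 3*P (d(f, P) = (f*f - 3*P) + f = (f**2 - 3*P) + f = f + f**2 - 3*P)
M - d(-6, -28) = 3279 - (-6 + (-6)**2 - 3*(-28)) = 3279 - (-6 + 36 + 84) = 3279 - 1*114 = 3279 - 114 = 3165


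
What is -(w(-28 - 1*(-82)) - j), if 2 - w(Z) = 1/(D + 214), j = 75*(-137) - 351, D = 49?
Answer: -2795163/263 ≈ -10628.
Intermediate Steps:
j = -10626 (j = -10275 - 351 = -10626)
w(Z) = 525/263 (w(Z) = 2 - 1/(49 + 214) = 2 - 1/263 = 525/263)
-(w(-28 - 1*(-82)) - j) = -(525/263 - 1*(-10626)) = -(525/263 + 10626) = -1*2795163/263 = -2795163/263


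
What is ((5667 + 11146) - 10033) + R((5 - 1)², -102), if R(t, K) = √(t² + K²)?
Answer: 6780 + 2*√2665 ≈ 6883.3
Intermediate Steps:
R(t, K) = √(K² + t²)
((5667 + 11146) - 10033) + R((5 - 1)², -102) = ((5667 + 11146) - 10033) + √((-102)² + ((5 - 1)²)²) = (16813 - 10033) + √(10404 + (4²)²) = 6780 + √(10404 + 16²) = 6780 + √(10404 + 256) = 6780 + √10660 = 6780 + 2*√2665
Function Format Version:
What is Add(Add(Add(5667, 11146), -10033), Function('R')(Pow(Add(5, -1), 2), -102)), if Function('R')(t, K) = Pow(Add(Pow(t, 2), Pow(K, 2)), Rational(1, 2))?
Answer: Add(6780, Mul(2, Pow(2665, Rational(1, 2)))) ≈ 6883.3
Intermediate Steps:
Function('R')(t, K) = Pow(Add(Pow(K, 2), Pow(t, 2)), Rational(1, 2))
Add(Add(Add(5667, 11146), -10033), Function('R')(Pow(Add(5, -1), 2), -102)) = Add(Add(Add(5667, 11146), -10033), Pow(Add(Pow(-102, 2), Pow(Pow(Add(5, -1), 2), 2)), Rational(1, 2))) = Add(Add(16813, -10033), Pow(Add(10404, Pow(Pow(4, 2), 2)), Rational(1, 2))) = Add(6780, Pow(Add(10404, Pow(16, 2)), Rational(1, 2))) = Add(6780, Pow(Add(10404, 256), Rational(1, 2))) = Add(6780, Pow(10660, Rational(1, 2))) = Add(6780, Mul(2, Pow(2665, Rational(1, 2))))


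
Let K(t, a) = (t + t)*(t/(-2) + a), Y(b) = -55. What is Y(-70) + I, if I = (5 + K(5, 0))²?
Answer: 345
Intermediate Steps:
K(t, a) = 2*t*(a - t/2) (K(t, a) = (2*t)*(t*(-½) + a) = (2*t)*(-t/2 + a) = (2*t)*(a - t/2) = 2*t*(a - t/2))
I = 400 (I = (5 + 5*(-1*5 + 2*0))² = (5 + 5*(-5 + 0))² = (5 + 5*(-5))² = (5 - 25)² = (-20)² = 400)
Y(-70) + I = -55 + 400 = 345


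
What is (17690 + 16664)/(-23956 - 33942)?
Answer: -17177/28949 ≈ -0.59335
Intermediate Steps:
(17690 + 16664)/(-23956 - 33942) = 34354/(-57898) = 34354*(-1/57898) = -17177/28949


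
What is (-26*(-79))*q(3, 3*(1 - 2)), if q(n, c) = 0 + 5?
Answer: 10270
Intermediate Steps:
q(n, c) = 5
(-26*(-79))*q(3, 3*(1 - 2)) = -26*(-79)*5 = 2054*5 = 10270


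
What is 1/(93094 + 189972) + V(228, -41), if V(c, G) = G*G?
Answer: 475833947/283066 ≈ 1681.0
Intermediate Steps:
V(c, G) = G²
1/(93094 + 189972) + V(228, -41) = 1/(93094 + 189972) + (-41)² = 1/283066 + 1681 = 475833947/283066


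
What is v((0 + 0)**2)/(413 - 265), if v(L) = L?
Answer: 0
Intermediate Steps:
v((0 + 0)**2)/(413 - 265) = (0 + 0)**2/(413 - 265) = 0**2/148 = 0*(1/148) = 0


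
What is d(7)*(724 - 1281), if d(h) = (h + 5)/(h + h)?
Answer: -3342/7 ≈ -477.43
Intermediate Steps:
d(h) = (5 + h)/(2*h) (d(h) = (5 + h)/((2*h)) = (5 + h)*(1/(2*h)) = (5 + h)/(2*h))
d(7)*(724 - 1281) = ((½)*(5 + 7)/7)*(724 - 1281) = ((½)*(⅐)*12)*(-557) = (6/7)*(-557) = -3342/7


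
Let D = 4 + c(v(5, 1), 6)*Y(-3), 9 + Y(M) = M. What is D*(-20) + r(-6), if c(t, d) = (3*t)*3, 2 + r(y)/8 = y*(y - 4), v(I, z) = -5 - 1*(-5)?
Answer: 384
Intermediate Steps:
Y(M) = -9 + M
v(I, z) = 0 (v(I, z) = -5 + 5 = 0)
r(y) = -16 + 8*y*(-4 + y) (r(y) = -16 + 8*(y*(y - 4)) = -16 + 8*(y*(-4 + y)) = -16 + 8*y*(-4 + y))
c(t, d) = 9*t
D = 4 (D = 4 + (9*0)*(-9 - 3) = 4 + 0*(-12) = 4 + 0 = 4)
D*(-20) + r(-6) = 4*(-20) + (-16 - 32*(-6) + 8*(-6)²) = -80 + (-16 + 192 + 8*36) = -80 + (-16 + 192 + 288) = -80 + 464 = 384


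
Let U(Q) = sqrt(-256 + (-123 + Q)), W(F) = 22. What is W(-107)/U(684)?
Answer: 22*sqrt(305)/305 ≈ 1.2597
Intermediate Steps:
U(Q) = sqrt(-379 + Q)
W(-107)/U(684) = 22/(sqrt(-379 + 684)) = 22/(sqrt(305)) = 22*(sqrt(305)/305) = 22*sqrt(305)/305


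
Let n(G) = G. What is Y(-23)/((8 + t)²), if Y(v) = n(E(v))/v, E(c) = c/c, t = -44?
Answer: -1/29808 ≈ -3.3548e-5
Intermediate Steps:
E(c) = 1
Y(v) = 1/v
Y(-23)/((8 + t)²) = 1/((-23)*((8 - 44)²)) = -1/(23*((-36)²)) = -1/23/1296 = -1/23*1/1296 = -1/29808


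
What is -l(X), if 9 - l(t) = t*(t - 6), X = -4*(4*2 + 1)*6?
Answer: 47943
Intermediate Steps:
X = -216 (X = -4*(8 + 1)*6 = -4*9*6 = -36*6 = -216)
l(t) = 9 - t*(-6 + t) (l(t) = 9 - t*(t - 6) = 9 - t*(-6 + t))
-l(X) = -(9 - 1*(-216)² + 6*(-216)) = -(9 - 1*46656 - 1296) = -(9 - 46656 - 1296) = -1*(-47943) = 47943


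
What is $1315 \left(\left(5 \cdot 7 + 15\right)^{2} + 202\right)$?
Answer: $3553130$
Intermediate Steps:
$1315 \left(\left(5 \cdot 7 + 15\right)^{2} + 202\right) = 1315 \left(\left(35 + 15\right)^{2} + 202\right) = 1315 \left(50^{2} + 202\right) = 1315 \left(2500 + 202\right) = 1315 \cdot 2702 = 3553130$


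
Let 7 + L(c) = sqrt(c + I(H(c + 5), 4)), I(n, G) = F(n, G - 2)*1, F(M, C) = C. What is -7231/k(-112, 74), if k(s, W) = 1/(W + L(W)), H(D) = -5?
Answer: -484477 - 14462*sqrt(19) ≈ -5.4752e+5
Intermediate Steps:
I(n, G) = -2 + G (I(n, G) = (G - 2)*1 = (-2 + G)*1 = -2 + G)
L(c) = -7 + sqrt(2 + c) (L(c) = -7 + sqrt(c + (-2 + 4)) = -7 + sqrt(c + 2) = -7 + sqrt(2 + c))
k(s, W) = 1/(-7 + W + sqrt(2 + W)) (k(s, W) = 1/(W + (-7 + sqrt(2 + W))) = 1/(-7 + W + sqrt(2 + W)))
-7231/k(-112, 74) = -(484477 + 7231*sqrt(2 + 74)) = -(484477 + 14462*sqrt(19)) = -7231*(67 + 2*sqrt(19)) = -484477 - 14462*sqrt(19)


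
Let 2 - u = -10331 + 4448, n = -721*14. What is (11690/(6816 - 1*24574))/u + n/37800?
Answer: -7538026643/28216574100 ≈ -0.26715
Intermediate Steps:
n = -10094
u = 5885 (u = 2 - (-10331 + 4448) = 2 - 1*(-5883) = 2 + 5883 = 5885)
(11690/(6816 - 1*24574))/u + n/37800 = (11690/(6816 - 1*24574))/5885 - 10094/37800 = (11690/(6816 - 24574))*(1/5885) - 10094*1/37800 = (11690/(-17758))*(1/5885) - 721/2700 = (11690*(-1/17758))*(1/5885) - 721/2700 = -5845/8879*1/5885 - 721/2700 = -1169/10450583 - 721/2700 = -7538026643/28216574100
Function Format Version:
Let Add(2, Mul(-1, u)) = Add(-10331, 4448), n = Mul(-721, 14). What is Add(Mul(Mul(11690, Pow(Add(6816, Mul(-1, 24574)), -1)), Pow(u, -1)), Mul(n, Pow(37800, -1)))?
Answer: Rational(-7538026643, 28216574100) ≈ -0.26715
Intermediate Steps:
n = -10094
u = 5885 (u = Add(2, Mul(-1, Add(-10331, 4448))) = Add(2, Mul(-1, -5883)) = Add(2, 5883) = 5885)
Add(Mul(Mul(11690, Pow(Add(6816, Mul(-1, 24574)), -1)), Pow(u, -1)), Mul(n, Pow(37800, -1))) = Add(Mul(Mul(11690, Pow(Add(6816, Mul(-1, 24574)), -1)), Pow(5885, -1)), Mul(-10094, Pow(37800, -1))) = Add(Mul(Mul(11690, Pow(Add(6816, -24574), -1)), Rational(1, 5885)), Mul(-10094, Rational(1, 37800))) = Add(Mul(Mul(11690, Pow(-17758, -1)), Rational(1, 5885)), Rational(-721, 2700)) = Add(Mul(Mul(11690, Rational(-1, 17758)), Rational(1, 5885)), Rational(-721, 2700)) = Add(Mul(Rational(-5845, 8879), Rational(1, 5885)), Rational(-721, 2700)) = Add(Rational(-1169, 10450583), Rational(-721, 2700)) = Rational(-7538026643, 28216574100)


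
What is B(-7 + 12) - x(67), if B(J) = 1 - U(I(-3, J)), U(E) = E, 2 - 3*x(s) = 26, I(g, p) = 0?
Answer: 9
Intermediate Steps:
x(s) = -8 (x(s) = ⅔ - ⅓*26 = ⅔ - 26/3 = -8)
B(J) = 1 (B(J) = 1 - 1*0 = 1 + 0 = 1)
B(-7 + 12) - x(67) = 1 - 1*(-8) = 1 + 8 = 9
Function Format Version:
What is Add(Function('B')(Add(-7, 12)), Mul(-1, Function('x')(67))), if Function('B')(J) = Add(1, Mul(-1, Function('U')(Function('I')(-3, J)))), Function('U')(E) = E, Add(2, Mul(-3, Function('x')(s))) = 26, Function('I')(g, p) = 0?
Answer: 9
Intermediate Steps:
Function('x')(s) = -8 (Function('x')(s) = Add(Rational(2, 3), Mul(Rational(-1, 3), 26)) = Add(Rational(2, 3), Rational(-26, 3)) = -8)
Function('B')(J) = 1 (Function('B')(J) = Add(1, Mul(-1, 0)) = Add(1, 0) = 1)
Add(Function('B')(Add(-7, 12)), Mul(-1, Function('x')(67))) = Add(1, Mul(-1, -8)) = Add(1, 8) = 9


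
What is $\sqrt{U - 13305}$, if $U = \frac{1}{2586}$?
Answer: $\frac{i \sqrt{88975801194}}{2586} \approx 115.35 i$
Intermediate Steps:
$U = \frac{1}{2586} \approx 0.0003867$
$\sqrt{U - 13305} = \sqrt{\frac{1}{2586} - 13305} = \sqrt{- \frac{34406729}{2586}} = \frac{i \sqrt{88975801194}}{2586}$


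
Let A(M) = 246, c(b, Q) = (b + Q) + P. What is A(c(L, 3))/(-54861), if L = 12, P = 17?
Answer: -82/18287 ≈ -0.0044841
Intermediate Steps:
c(b, Q) = 17 + Q + b (c(b, Q) = (b + Q) + 17 = (Q + b) + 17 = 17 + Q + b)
A(c(L, 3))/(-54861) = 246/(-54861) = 246*(-1/54861) = -82/18287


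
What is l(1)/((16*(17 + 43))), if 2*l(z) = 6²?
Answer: 3/160 ≈ 0.018750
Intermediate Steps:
l(z) = 18 (l(z) = (½)*6² = (½)*36 = 18)
l(1)/((16*(17 + 43))) = 18/((16*(17 + 43))) = 18/((16*60)) = 18/960 = 18*(1/960) = 3/160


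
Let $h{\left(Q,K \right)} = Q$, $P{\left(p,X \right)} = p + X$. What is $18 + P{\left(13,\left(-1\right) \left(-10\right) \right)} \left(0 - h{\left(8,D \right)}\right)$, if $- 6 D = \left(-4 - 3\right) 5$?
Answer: $-166$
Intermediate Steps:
$P{\left(p,X \right)} = X + p$
$D = \frac{35}{6}$ ($D = - \frac{\left(-4 - 3\right) 5}{6} = - \frac{\left(-7\right) 5}{6} = \left(- \frac{1}{6}\right) \left(-35\right) = \frac{35}{6} \approx 5.8333$)
$18 + P{\left(13,\left(-1\right) \left(-10\right) \right)} \left(0 - h{\left(8,D \right)}\right) = 18 + \left(\left(-1\right) \left(-10\right) + 13\right) \left(0 - 8\right) = 18 + \left(10 + 13\right) \left(0 - 8\right) = 18 + 23 \left(-8\right) = 18 - 184 = -166$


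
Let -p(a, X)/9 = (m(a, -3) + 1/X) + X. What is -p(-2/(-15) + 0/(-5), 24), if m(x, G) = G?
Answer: 1515/8 ≈ 189.38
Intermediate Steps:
p(a, X) = 27 - 9*X - 9/X (p(a, X) = -9*((-3 + 1/X) + X) = -9*(-3 + X + 1/X) = 27 - 9*X - 9/X)
-p(-2/(-15) + 0/(-5), 24) = -(27 - 9*24 - 9/24) = -(27 - 216 - 9*1/24) = -(27 - 216 - 3/8) = -1*(-1515/8) = 1515/8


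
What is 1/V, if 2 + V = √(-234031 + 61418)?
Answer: -2/172617 - I*√172613/172617 ≈ -1.1586e-5 - 0.0024069*I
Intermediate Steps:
V = -2 + I*√172613 (V = -2 + √(-234031 + 61418) = -2 + √(-172613) = -2 + I*√172613 ≈ -2.0 + 415.47*I)
1/V = 1/(-2 + I*√172613)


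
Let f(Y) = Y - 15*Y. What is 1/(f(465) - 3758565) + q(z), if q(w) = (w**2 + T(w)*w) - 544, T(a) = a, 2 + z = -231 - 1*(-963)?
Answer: 4010768734199/3765075 ≈ 1.0653e+6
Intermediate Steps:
z = 730 (z = -2 + (-231 - 1*(-963)) = -2 + (-231 + 963) = -2 + 732 = 730)
f(Y) = -14*Y
q(w) = -544 + 2*w**2 (q(w) = (w**2 + w*w) - 544 = (w**2 + w**2) - 544 = 2*w**2 - 544 = -544 + 2*w**2)
1/(f(465) - 3758565) + q(z) = 1/(-14*465 - 3758565) + (-544 + 2*730**2) = 1/(-6510 - 3758565) + (-544 + 2*532900) = 1/(-3765075) + (-544 + 1065800) = -1/3765075 + 1065256 = 4010768734199/3765075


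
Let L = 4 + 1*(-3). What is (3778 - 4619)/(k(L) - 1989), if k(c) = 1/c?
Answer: 841/1988 ≈ 0.42304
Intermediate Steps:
L = 1 (L = 4 - 3 = 1)
(3778 - 4619)/(k(L) - 1989) = (3778 - 4619)/(1/1 - 1989) = -841/(1 - 1989) = -841/(-1988) = -841*(-1/1988) = 841/1988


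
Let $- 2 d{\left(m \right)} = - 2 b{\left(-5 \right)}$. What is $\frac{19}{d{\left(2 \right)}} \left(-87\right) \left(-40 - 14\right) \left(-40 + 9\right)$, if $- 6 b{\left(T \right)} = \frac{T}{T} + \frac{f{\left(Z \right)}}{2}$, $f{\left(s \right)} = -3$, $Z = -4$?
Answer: $-33205464$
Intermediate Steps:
$b{\left(T \right)} = \frac{1}{12}$ ($b{\left(T \right)} = - \frac{\frac{T}{T} - \frac{3}{2}}{6} = - \frac{1 - \frac{3}{2}}{6} = \left(- \frac{1}{6}\right) \left(- \frac{1}{2}\right) = \frac{1}{12}$)
$d{\left(m \right)} = \frac{1}{12}$ ($d{\left(m \right)} = - \frac{\left(-2\right) \frac{1}{12}}{2} = \left(- \frac{1}{2}\right) \left(- \frac{1}{6}\right) = \frac{1}{12}$)
$\frac{19}{d{\left(2 \right)}} \left(-87\right) \left(-40 - 14\right) \left(-40 + 9\right) = 19 \frac{1}{\frac{1}{12}} \left(-87\right) \left(-40 - 14\right) \left(-40 + 9\right) = 19 \cdot 12 \left(-87\right) \left(\left(-54\right) \left(-31\right)\right) = 228 \left(-87\right) 1674 = \left(-19836\right) 1674 = -33205464$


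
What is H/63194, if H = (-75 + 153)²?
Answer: 3042/31597 ≈ 0.096275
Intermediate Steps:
H = 6084 (H = 78² = 6084)
H/63194 = 6084/63194 = 6084*(1/63194) = 3042/31597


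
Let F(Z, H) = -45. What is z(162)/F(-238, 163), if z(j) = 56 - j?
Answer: 106/45 ≈ 2.3556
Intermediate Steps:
z(162)/F(-238, 163) = (56 - 1*162)/(-45) = (56 - 162)*(-1/45) = -106*(-1/45) = 106/45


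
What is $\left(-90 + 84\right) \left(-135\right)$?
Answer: $810$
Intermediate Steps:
$\left(-90 + 84\right) \left(-135\right) = \left(-6\right) \left(-135\right) = 810$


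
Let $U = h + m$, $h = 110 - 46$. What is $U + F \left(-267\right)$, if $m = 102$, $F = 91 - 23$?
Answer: $-17990$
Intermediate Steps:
$F = 68$
$h = 64$ ($h = 110 - 46 = 64$)
$U = 166$ ($U = 64 + 102 = 166$)
$U + F \left(-267\right) = 166 + 68 \left(-267\right) = 166 - 18156 = -17990$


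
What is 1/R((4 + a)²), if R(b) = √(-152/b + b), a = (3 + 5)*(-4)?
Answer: 7*√153626/76813 ≈ 0.035719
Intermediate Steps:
a = -32 (a = 8*(-4) = -32)
R(b) = √(b - 152/b)
1/R((4 + a)²) = 1/(√((4 - 32)² - 152/(4 - 32)²)) = 1/(√((-28)² - 152/((-28)²))) = 1/(√(784 - 152/784)) = 1/(√(784 - 152*1/784)) = 1/(√(784 - 19/98)) = 1/(√(76813/98)) = 1/(√153626/14) = 7*√153626/76813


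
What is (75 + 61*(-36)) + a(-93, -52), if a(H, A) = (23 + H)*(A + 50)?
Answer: -1981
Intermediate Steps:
a(H, A) = (23 + H)*(50 + A)
(75 + 61*(-36)) + a(-93, -52) = (75 + 61*(-36)) + (1150 + 23*(-52) + 50*(-93) - 52*(-93)) = (75 - 2196) + (1150 - 1196 - 4650 + 4836) = -2121 + 140 = -1981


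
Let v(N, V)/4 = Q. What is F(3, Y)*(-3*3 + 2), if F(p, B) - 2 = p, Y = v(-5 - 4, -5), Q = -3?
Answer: -35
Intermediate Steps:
v(N, V) = -12 (v(N, V) = 4*(-3) = -12)
Y = -12
F(p, B) = 2 + p
F(3, Y)*(-3*3 + 2) = (2 + 3)*(-3*3 + 2) = 5*(-9 + 2) = 5*(-7) = -35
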